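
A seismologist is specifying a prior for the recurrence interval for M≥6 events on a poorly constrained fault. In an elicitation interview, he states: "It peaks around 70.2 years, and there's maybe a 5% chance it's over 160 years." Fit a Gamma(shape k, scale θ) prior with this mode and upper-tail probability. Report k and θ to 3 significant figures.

k ≈ 5.04, θ ≈ 17.4

Gamma(k,θ) with k>1 has mode (k−1)θ, so θ = 70.2/(k−1).
Need P(X < 160) = 0.95 with θ tied to k this way. Start at k = 2, θ = 70.2: P(X<160) ≈ 0.664.
Too low — raise k to concentrate. Iterating converges to k ≈ 5.04.
Then θ = 70.2/(5.04−1) ≈ 17.4.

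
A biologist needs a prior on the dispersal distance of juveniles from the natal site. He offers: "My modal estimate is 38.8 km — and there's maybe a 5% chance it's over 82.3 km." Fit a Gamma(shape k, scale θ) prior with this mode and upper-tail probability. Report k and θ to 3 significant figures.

k ≈ 5.88, θ ≈ 7.95

Gamma(k,θ) with k>1 has mode (k−1)θ, so θ = 38.8/(k−1).
Need P(X < 82.3) = 0.95 with θ tied to k this way. Start at k = 2, θ = 38.8: P(X<82.3) ≈ 0.626.
Too low — raise k to concentrate. Iterating converges to k ≈ 5.88.
Then θ = 38.8/(5.88−1) ≈ 7.95.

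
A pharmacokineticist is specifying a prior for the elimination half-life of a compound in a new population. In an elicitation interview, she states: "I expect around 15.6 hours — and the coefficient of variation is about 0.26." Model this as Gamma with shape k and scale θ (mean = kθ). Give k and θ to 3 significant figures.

For Gamma(k, scale θ): mean = kθ, variance = kθ², so CV = 1/√k.
CV = 0.26, hence k = 1/CV² = 14.8.
Then θ = mean/k = 15.6/14.8 = 1.05.

k ≈ 14.8, θ ≈ 1.05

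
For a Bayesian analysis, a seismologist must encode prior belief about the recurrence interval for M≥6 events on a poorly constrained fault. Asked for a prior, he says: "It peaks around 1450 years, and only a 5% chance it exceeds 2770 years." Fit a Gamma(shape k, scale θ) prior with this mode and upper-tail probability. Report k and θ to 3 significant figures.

k ≈ 7.63, θ ≈ 219

Gamma(k,θ) with k>1 has mode (k−1)θ, so θ = 1450/(k−1).
Need P(X < 2770) = 0.95 with θ tied to k this way. Start at k = 2, θ = 1450: P(X<2770) ≈ 0.569.
Too low — raise k to concentrate. Iterating converges to k ≈ 7.63.
Then θ = 1450/(7.63−1) ≈ 219.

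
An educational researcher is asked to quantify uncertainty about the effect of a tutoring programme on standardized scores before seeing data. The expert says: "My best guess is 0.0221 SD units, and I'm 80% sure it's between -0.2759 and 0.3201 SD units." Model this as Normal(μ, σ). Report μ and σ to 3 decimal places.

A symmetric 80% interval runs μ ± z·σ with z = 1.282.
Half-width = 0.298, so σ = 0.298/1.282 = 0.233.
μ is the stated best guess, 0.022.

μ = 0.022, σ = 0.233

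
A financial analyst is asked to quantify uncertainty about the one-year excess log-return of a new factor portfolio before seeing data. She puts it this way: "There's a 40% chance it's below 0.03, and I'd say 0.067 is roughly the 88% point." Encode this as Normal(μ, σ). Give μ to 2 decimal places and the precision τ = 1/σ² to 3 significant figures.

The p-quantile of Normal(μ,σ) is μ + z_p·σ, with z_{0.4} = -0.2533 and z_{0.88} = 1.175.
Eliminate σ: μ = (z₂·x₁ − z₁·x₂)/(z₂ − z₁) = (1.175·0.03 − (-0.2533)·0.067)/1.428 = 0.04.
Then σ = (x₂ − x₁)/(z₂ − z₁) = (0.067 − 0.03)/1.428 = 0.03.
Precision τ = 1/σ² = 1/0.0259² = 1490.

μ = 0.04, τ = 1490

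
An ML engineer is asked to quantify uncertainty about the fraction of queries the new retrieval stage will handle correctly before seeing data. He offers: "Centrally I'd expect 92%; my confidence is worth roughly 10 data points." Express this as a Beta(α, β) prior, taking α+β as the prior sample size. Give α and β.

α = 9.2, β = 0.8

Under the effective-sample-size interpretation, Beta(α, β) has prior mean α/(α+β) and prior sample size α+β.
So α+β = 10 and α/(α+β) = 0.92, giving α = 0.92·10 = 9.2 and β = 10 − 9.2 = 0.8.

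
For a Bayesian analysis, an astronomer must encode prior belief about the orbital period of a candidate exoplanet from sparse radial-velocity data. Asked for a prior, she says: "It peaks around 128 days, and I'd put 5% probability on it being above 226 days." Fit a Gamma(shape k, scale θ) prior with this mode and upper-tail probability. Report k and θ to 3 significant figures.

k ≈ 9.63, θ ≈ 14.8

Gamma(k,θ) with k>1 has mode (k−1)θ, so θ = 128/(k−1).
Need P(X < 226) = 0.95 with θ tied to k this way. Start at k = 2, θ = 128: P(X<226) ≈ 0.527.
Too low — raise k to concentrate. Iterating converges to k ≈ 9.63.
Then θ = 128/(9.63−1) ≈ 14.8.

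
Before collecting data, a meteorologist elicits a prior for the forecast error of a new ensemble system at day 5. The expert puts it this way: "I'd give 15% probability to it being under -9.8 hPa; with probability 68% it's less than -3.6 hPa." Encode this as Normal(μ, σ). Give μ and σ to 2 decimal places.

μ = -5.53, σ = 4.12

For Normal(μ,σ), the p-quantile is μ + z_p·σ. Here z_{0.15} = -1.036, z_{0.68} = 0.4677.
So -9.8 = μ − 1.036σ and -3.6 = μ + 0.4677σ.
Subtracting: σ = (-3.6 − -9.8)/(0.4677 − (-1.036)) = 4.12.
Then μ = -9.8 − (-1.036)·4.12 = -5.53.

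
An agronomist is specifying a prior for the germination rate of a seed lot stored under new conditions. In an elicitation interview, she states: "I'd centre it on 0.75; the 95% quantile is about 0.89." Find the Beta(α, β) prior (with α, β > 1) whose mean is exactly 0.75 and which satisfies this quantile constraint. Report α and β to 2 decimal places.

α ≈ 15.02, β ≈ 5.01

With mean 0.75 fixed, write α = 0.75s, β = 0.25s where s = α+β.
Need P(θ < 0.89) = 0.95 under Beta(0.75s, 0.25s). Normal approximation: (q−m)/√(m(1−m)/s) ≈ z_{0.95} = 1.64, so s ≈ 0.75·0.25·(1.64)²/(0.89−0.75)² = 25.9.
At s = 25.9: P(θ<0.89) ≈ 0.971. Adjusting to match 0.95 gives s ≈ 20.03.
So α = 0.75·20.03 ≈ 15.02, β = 0.25·20.03 ≈ 5.01.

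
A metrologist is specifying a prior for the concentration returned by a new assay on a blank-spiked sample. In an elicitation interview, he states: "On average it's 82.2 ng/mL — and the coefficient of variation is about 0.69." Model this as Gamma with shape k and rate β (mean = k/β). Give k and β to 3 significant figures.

For Gamma(k, rate β): mean = k/β, variance = k/β², so CV = 1/√k.
CV = 0.69, hence k = 1/CV² = 2.1.
Then β = k/mean = 2.1/82.2 = 0.0256.

k ≈ 2.1, β ≈ 0.0256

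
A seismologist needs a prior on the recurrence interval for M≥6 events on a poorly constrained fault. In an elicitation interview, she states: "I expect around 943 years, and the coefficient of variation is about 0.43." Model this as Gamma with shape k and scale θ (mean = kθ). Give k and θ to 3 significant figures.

For Gamma(k, scale θ): mean = kθ, variance = kθ², so CV = 1/√k.
CV = 0.43, hence k = 1/CV² = 5.41.
Then θ = mean/k = 943/5.41 = 174.

k ≈ 5.41, θ ≈ 174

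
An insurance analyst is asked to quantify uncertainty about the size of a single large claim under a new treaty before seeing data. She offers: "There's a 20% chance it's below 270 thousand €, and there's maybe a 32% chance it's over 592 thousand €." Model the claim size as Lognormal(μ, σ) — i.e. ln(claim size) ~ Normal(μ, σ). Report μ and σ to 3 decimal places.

If T ~ Lognormal(μ,σ) then ln T ~ Normal(μ,σ), so the p-quantile of ln T is μ + z_p·σ.
ln(270) = 5.598 and ln(592) = 6.384; z_{0.2} = -0.8416, z_{0.68} = 0.4677.
σ = (6.384 − 5.598)/(0.4677 − (-0.8416)) = 0.600.
μ = 5.598 − (-0.8416)·0.600 = 6.103.

μ ≈ 6.103, σ ≈ 0.600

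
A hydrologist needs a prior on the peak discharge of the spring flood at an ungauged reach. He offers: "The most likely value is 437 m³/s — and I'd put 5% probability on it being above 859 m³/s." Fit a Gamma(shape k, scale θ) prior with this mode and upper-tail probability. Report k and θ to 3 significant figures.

k ≈ 7.07, θ ≈ 71.9

Gamma(k,θ) with k>1 has mode (k−1)θ, so θ = 437/(k−1).
Need P(X < 859) = 0.95 with θ tied to k this way. Start at k = 2, θ = 437: P(X<859) ≈ 0.585.
Too low — raise k to concentrate. Iterating converges to k ≈ 7.07.
Then θ = 437/(7.07−1) ≈ 71.9.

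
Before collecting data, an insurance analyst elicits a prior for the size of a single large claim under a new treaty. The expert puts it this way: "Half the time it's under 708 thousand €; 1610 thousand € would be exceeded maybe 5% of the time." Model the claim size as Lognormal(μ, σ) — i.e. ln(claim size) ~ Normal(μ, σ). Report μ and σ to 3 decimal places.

If T ~ Lognormal(μ,σ) then ln T ~ Normal(μ,σ), so the p-quantile of ln T is μ + z_p·σ.
ln(708) = 6.562 and ln(1610) = 7.384; z_{0.5} = 0, z_{0.95} = 1.645.
σ = (7.384 − 6.562)/(1.645 − (0)) = 0.499.
μ = 6.562 − (0)·0.499 = 6.562.

μ ≈ 6.562, σ ≈ 0.499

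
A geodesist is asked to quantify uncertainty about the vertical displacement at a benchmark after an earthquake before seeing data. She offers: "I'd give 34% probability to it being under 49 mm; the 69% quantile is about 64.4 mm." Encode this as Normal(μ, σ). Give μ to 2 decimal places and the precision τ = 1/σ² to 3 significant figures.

For Normal(μ,σ), the p-quantile is μ + z_p·σ. Here z_{0.34} = -0.4125, z_{0.69} = 0.4959.
So 49 = μ − 0.4125σ and 64.4 = μ + 0.4959σ.
Subtracting: σ = (64.4 − 49)/(0.4959 − (-0.4125)) = 16.95.
Then μ = 49 − (-0.4125)·16.95 = 55.99.
Precision τ = 1/σ² = 1/16.95² = 0.00348.

μ = 55.99, τ = 0.00348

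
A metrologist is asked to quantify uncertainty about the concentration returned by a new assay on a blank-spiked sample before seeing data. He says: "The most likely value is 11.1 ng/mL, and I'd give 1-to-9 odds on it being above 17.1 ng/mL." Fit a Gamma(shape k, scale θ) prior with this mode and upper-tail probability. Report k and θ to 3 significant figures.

k ≈ 11, θ ≈ 1.11

Gamma(k,θ) with k>1 has mode (k−1)θ, so θ = 11.1/(k−1).
Need P(X < 17.1) = 0.9 with θ tied to k this way. Start at k = 2, θ = 11.1: P(X<17.1) ≈ 0.456.
Too low — raise k to concentrate. Iterating converges to k ≈ 11.
Then θ = 11.1/(11−1) ≈ 1.11.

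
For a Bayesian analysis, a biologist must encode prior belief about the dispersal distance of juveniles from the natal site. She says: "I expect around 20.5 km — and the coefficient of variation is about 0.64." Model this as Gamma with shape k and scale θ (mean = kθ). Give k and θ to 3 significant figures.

For Gamma(k, scale θ): mean = kθ, variance = kθ², so CV = 1/√k.
CV = 0.64, hence k = 1/CV² = 2.44.
Then θ = mean/k = 20.5/2.44 = 8.4.

k ≈ 2.44, θ ≈ 8.4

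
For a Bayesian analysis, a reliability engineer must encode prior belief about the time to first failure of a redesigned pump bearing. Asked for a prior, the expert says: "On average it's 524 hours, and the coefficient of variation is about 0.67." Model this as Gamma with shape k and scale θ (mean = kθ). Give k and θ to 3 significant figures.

k ≈ 2.23, θ ≈ 235

For Gamma(k, scale θ): mean = kθ, variance = kθ², so CV = 1/√k.
CV = 0.67, hence k = 1/CV² = 2.23.
Then θ = mean/k = 524/2.23 = 235.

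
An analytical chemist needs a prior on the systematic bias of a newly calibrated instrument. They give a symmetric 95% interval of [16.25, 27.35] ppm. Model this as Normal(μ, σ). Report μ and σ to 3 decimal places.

A symmetric 95% interval runs μ ± z·σ with z = 1.96.
Half-width = 5.55, so σ = 5.55/1.96 = 2.832.
μ is the interval midpoint, 21.800.

μ = 21.800, σ = 2.832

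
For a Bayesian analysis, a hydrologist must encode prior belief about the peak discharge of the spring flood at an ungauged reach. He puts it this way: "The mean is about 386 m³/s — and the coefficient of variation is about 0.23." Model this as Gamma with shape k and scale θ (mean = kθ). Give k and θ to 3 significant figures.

For Gamma(k, scale θ): mean = kθ, variance = kθ², so CV = 1/√k.
CV = 0.23, hence k = 1/CV² = 18.9.
Then θ = mean/k = 386/18.9 = 20.4.

k ≈ 18.9, θ ≈ 20.4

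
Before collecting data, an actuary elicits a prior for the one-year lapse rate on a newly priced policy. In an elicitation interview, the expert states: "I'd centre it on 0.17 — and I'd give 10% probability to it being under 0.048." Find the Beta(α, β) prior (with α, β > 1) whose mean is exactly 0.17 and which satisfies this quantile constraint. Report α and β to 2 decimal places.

With mean 0.17 fixed, write α = 0.17s, β = 0.83s where s = α+β.
Need P(θ < 0.048) = 0.1 under Beta(0.17s, 0.83s). Normal approximation: (q−m)/√(m(1−m)/s) ≈ z_{0.1} = -1.28, so s ≈ 0.17·0.83·(-1.28)²/(0.048−0.17)² = 15.6.
At s = 15.6: P(θ<0.048) ≈ 0.056. Adjusting to match 0.1 gives s ≈ 11.10.
So α = 0.17·11.10 ≈ 1.89, β = 0.83·11.10 ≈ 9.22.

α ≈ 1.89, β ≈ 9.22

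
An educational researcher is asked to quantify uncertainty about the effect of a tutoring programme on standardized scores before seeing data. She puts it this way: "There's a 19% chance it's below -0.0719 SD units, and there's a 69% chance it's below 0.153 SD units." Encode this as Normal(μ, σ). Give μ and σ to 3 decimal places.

μ = 0.072, σ = 0.164

The p-quantile of Normal(μ,σ) is μ + z_p·σ, with z_{0.19} = -0.8779 and z_{0.69} = 0.4959.
Eliminate σ: μ = (z₂·x₁ − z₁·x₂)/(z₂ − z₁) = (0.4959·-0.0719 − (-0.8779)·0.153)/1.374 = 0.072.
Then σ = (x₂ − x₁)/(z₂ − z₁) = (0.153 − -0.0719)/1.374 = 0.164.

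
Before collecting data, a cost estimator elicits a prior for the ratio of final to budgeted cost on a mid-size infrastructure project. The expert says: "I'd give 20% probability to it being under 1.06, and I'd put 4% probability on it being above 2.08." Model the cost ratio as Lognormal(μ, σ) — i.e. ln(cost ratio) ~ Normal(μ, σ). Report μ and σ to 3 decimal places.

μ ≈ 0.277, σ ≈ 0.260

If T ~ Lognormal(μ,σ) then ln T ~ Normal(μ,σ), so the p-quantile of ln T is μ + z_p·σ.
ln(1.06) = 0.05827 and ln(2.08) = 0.7324; z_{0.2} = -0.8416, z_{0.96} = 1.751.
σ = (0.7324 − 0.05827)/(1.751 − (-0.8416)) = 0.260.
μ = 0.05827 − (-0.8416)·0.260 = 0.277.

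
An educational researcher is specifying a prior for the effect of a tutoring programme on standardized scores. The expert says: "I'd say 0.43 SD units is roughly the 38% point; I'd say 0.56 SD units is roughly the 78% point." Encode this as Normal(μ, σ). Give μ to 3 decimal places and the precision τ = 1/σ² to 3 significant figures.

μ = 0.467, τ = 68.7

The p-quantile of Normal(μ,σ) is μ + z_p·σ, with z_{0.38} = -0.3055 and z_{0.78} = 0.7722.
Eliminate σ: μ = (z₂·x₁ − z₁·x₂)/(z₂ − z₁) = (0.7722·0.43 − (-0.3055)·0.56)/1.078 = 0.467.
Then σ = (x₂ − x₁)/(z₂ − z₁) = (0.56 − 0.43)/1.078 = 0.121.
Precision τ = 1/σ² = 1/0.1206² = 68.7.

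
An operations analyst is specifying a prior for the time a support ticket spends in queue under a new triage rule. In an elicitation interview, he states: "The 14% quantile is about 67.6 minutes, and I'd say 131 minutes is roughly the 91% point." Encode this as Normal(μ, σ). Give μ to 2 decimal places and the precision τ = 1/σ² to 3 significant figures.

μ = 95.89, τ = 0.00146

For Normal(μ,σ), the p-quantile is μ + z_p·σ. Here z_{0.14} = -1.08, z_{0.91} = 1.341.
So 67.6 = μ − 1.08σ and 131 = μ + 1.341σ.
Subtracting: σ = (131 − 67.6)/(1.341 − (-1.08)) = 26.19.
Then μ = 67.6 − (-1.08)·26.19 = 95.89.
Precision τ = 1/σ² = 1/26.19² = 0.00146.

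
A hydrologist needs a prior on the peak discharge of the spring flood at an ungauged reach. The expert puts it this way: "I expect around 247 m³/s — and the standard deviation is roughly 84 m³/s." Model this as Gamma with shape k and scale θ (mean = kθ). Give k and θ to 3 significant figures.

For Gamma(k, scale θ): mean = kθ, variance = kθ², so CV = 1/√k.
CV = SD/mean = 84/247 = 0.3401, hence k = 1/CV² = 8.65.
Then θ = mean/k = 247/8.65 = 28.6.

k ≈ 8.65, θ ≈ 28.6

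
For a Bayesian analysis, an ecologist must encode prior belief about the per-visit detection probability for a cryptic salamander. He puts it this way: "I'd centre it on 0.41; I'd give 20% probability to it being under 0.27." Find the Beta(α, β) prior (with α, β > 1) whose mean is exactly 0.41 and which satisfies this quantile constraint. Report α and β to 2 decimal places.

α ≈ 3.70, β ≈ 5.32

With mean 0.41 fixed, write α = 0.41s, β = 0.59s where s = α+β.
Need P(θ < 0.27) = 0.2 under Beta(0.41s, 0.59s). Normal approximation: (q−m)/√(m(1−m)/s) ≈ z_{0.2} = -0.842, so s ≈ 0.41·0.59·(-0.842)²/(0.27−0.41)² = 8.7.
At s = 8.7: P(θ<0.27) ≈ 0.204. Adjusting to match 0.2 gives s ≈ 9.02.
So α = 0.41·9.02 ≈ 3.70, β = 0.59·9.02 ≈ 5.32.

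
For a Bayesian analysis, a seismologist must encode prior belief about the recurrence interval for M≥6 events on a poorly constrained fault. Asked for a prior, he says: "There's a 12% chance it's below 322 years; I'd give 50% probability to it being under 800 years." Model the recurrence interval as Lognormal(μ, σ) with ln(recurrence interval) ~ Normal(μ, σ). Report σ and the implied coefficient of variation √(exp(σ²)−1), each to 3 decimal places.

If T ~ Lognormal(μ,σ) then ln T ~ Normal(μ,σ), so the p-quantile of ln T is μ + z_p·σ.
ln(322) = 5.775 and ln(800) = 6.685; z_{0.12} = -1.175, z_{0.5} = 0.
σ = (6.685 − 5.775)/(0 − (-1.175)) = 0.775.
μ = 5.775 − (-1.175)·0.775 = 6.685.
CV = √(exp(σ²)−1) = √(exp(0.5999)−1) = 0.907.

σ ≈ 0.775, CV ≈ 0.907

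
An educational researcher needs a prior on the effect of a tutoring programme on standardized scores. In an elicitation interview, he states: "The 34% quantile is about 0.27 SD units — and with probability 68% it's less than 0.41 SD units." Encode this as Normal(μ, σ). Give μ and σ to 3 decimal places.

μ = 0.336, σ = 0.159

For Normal(μ,σ), the p-quantile is μ + z_p·σ. Here z_{0.34} = -0.4125, z_{0.68} = 0.4677.
So 0.27 = μ − 0.4125σ and 0.41 = μ + 0.4677σ.
Subtracting: σ = (0.41 − 0.27)/(0.4677 − (-0.4125)) = 0.159.
Then μ = 0.27 − (-0.4125)·0.159 = 0.336.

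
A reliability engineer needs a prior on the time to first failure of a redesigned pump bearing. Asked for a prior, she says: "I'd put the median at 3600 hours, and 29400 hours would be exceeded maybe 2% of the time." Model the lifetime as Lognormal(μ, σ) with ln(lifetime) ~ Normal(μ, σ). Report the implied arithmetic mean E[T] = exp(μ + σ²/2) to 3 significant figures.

If T ~ Lognormal(μ,σ) then ln T ~ Normal(μ,σ), so the p-quantile of ln T is μ + z_p·σ.
ln(3600) = 8.189 and ln(29400) = 10.29; z_{0.5} = 0, z_{0.98} = 2.054.
σ = (10.29 − 8.189)/(2.054 − (0)) = 1.023.
μ = 8.189 − (0)·1.023 = 8.189.
E[T] = exp(μ + σ²/2) = exp(8.189 + 0.5228) = 6070 hours.

E[T] ≈ 6070 hours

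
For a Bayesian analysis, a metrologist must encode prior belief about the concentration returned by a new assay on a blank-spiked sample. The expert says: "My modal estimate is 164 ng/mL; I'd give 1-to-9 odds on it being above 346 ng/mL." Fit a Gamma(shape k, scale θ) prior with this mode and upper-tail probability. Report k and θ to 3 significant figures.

Gamma(k,θ) with k>1 has mode (k−1)θ, so θ = 164/(k−1).
Need P(X < 346) = 0.9 with θ tied to k this way. Start at k = 2, θ = 164: P(X<346) ≈ 0.623.
Too low — raise k to concentrate. Iterating converges to k ≈ 4.45.
Then θ = 164/(4.45−1) ≈ 47.6.

k ≈ 4.45, θ ≈ 47.6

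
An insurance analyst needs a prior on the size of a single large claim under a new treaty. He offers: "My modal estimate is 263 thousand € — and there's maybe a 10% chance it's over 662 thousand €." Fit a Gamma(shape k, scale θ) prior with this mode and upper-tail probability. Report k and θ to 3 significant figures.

k ≈ 3.25, θ ≈ 117

Gamma(k,θ) with k>1 has mode (k−1)θ, so θ = 263/(k−1).
Need P(X < 662) = 0.9 with θ tied to k this way. Start at k = 2, θ = 263: P(X<662) ≈ 0.716.
Too low — raise k to concentrate. Iterating converges to k ≈ 3.25.
Then θ = 263/(3.25−1) ≈ 117.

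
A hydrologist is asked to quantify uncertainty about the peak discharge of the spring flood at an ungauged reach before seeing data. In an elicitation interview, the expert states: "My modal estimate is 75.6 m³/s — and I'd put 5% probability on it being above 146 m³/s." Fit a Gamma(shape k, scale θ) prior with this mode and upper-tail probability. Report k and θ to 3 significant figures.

Gamma(k,θ) with k>1 has mode (k−1)θ, so θ = 75.6/(k−1).
Need P(X < 146) = 0.95 with θ tied to k this way. Start at k = 2, θ = 75.6: P(X<146) ≈ 0.575.
Too low — raise k to concentrate. Iterating converges to k ≈ 7.41.
Then θ = 75.6/(7.41−1) ≈ 11.8.

k ≈ 7.41, θ ≈ 11.8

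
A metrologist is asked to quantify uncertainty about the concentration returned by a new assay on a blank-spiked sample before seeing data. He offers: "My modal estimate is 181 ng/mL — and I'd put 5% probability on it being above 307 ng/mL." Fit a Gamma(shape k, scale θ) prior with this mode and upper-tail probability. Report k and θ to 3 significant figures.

Gamma(k,θ) with k>1 has mode (k−1)θ, so θ = 181/(k−1).
Need P(X < 307) = 0.95 with θ tied to k this way. Start at k = 2, θ = 181: P(X<307) ≈ 0.506.
Too low — raise k to concentrate. Iterating converges to k ≈ 11.
Then θ = 181/(11−1) ≈ 18.1.

k ≈ 11, θ ≈ 18.1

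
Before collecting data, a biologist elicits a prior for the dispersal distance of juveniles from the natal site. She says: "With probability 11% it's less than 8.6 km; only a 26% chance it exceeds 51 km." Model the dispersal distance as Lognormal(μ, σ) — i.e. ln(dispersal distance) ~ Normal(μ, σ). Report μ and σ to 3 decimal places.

μ ≈ 3.319, σ ≈ 0.952

If T ~ Lognormal(μ,σ) then ln T ~ Normal(μ,σ), so the p-quantile of ln T is μ + z_p·σ.
ln(8.6) = 2.152 and ln(51) = 3.932; z_{0.11} = -1.227, z_{0.74} = 0.6433.
σ = (3.932 − 2.152)/(0.6433 − (-1.227)) = 0.952.
μ = 2.152 − (-1.227)·0.952 = 3.319.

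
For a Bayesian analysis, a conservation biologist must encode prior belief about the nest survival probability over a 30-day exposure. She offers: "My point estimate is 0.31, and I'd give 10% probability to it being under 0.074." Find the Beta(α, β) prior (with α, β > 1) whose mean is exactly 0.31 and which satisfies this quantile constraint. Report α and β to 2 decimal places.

With mean 0.31 fixed, write α = 0.31s, β = 0.69s where s = α+β.
Need P(θ < 0.074) = 0.1 under Beta(0.31s, 0.69s). Normal approximation: (q−m)/√(m(1−m)/s) ≈ z_{0.1} = -1.28, so s ≈ 0.31·0.69·(-1.28)²/(0.074−0.31)² = 6.3.
At s = 6.3: P(θ<0.074) ≈ 0.058. Adjusting to match 0.1 gives s ≈ 4.58.
So α = 0.31·4.58 ≈ 1.42, β = 0.69·4.58 ≈ 3.16.

α ≈ 1.42, β ≈ 3.16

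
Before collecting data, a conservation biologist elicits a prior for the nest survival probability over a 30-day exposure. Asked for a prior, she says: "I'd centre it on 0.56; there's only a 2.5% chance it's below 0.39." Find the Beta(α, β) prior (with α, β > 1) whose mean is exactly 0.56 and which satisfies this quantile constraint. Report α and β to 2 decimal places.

With mean 0.56 fixed, write α = 0.56s, β = 0.44s where s = α+β.
Need P(θ < 0.39) = 0.025 under Beta(0.56s, 0.44s). Normal approximation: (q−m)/√(m(1−m)/s) ≈ z_{0.025} = -1.96, so s ≈ 0.56·0.44·(-1.96)²/(0.39−0.56)² = 32.8.
At s = 32.8: P(θ<0.39) ≈ 0.025. Adjusting to match 0.025 gives s ≈ 32.66.
So α = 0.56·32.66 ≈ 18.29, β = 0.44·32.66 ≈ 14.37.

α ≈ 18.29, β ≈ 14.37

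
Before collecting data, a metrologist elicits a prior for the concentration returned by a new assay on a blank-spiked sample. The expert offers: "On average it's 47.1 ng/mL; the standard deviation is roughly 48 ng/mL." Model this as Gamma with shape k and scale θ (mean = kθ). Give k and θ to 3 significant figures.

k ≈ 0.963, θ ≈ 48.9

For Gamma(k, scale θ): mean = kθ, variance = kθ², so CV = 1/√k.
CV = SD/mean = 48/47.1 = 1.019, hence k = 1/CV² = 0.963.
Then θ = mean/k = 47.1/0.963 = 48.9.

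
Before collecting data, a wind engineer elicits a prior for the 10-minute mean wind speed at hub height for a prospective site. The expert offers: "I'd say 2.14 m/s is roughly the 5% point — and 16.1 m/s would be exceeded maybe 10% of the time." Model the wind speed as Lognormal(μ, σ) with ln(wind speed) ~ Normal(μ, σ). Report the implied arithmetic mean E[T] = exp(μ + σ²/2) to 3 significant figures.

E[T] ≈ 8.44 m/s

If T ~ Lognormal(μ,σ) then ln T ~ Normal(μ,σ), so the p-quantile of ln T is μ + z_p·σ.
ln(2.14) = 0.7608 and ln(16.1) = 2.779; z_{0.05} = -1.645, z_{0.9} = 1.282.
σ = (2.779 − 0.7608)/(1.282 − (-1.645)) = 0.690.
μ = 0.7608 − (-1.645)·0.690 = 1.895.
E[T] = exp(μ + σ²/2) = exp(1.895 + 0.2378) = 8.44 m/s.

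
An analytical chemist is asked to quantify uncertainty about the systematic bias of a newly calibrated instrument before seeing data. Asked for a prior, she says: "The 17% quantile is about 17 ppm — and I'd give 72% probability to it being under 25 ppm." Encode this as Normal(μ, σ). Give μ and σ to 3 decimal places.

For Normal(μ,σ), the p-quantile is μ + z_p·σ. Here z_{0.17} = -0.9542, z_{0.72} = 0.5828.
So 17 = μ − 0.9542σ and 25 = μ + 0.5828σ.
Subtracting: σ = (25 − 17)/(0.5828 − (-0.9542)) = 5.205.
Then μ = 17 − (-0.9542)·5.205 = 21.966.

μ = 21.966, σ = 5.205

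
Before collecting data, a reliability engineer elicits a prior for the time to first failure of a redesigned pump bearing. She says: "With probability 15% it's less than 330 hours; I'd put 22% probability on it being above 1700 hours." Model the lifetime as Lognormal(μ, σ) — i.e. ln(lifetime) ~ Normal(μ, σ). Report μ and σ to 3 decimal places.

If T ~ Lognormal(μ,σ) then ln T ~ Normal(μ,σ), so the p-quantile of ln T is μ + z_p·σ.
ln(330) = 5.799 and ln(1700) = 7.438; z_{0.15} = -1.036, z_{0.78} = 0.7722.
σ = (7.438 − 5.799)/(0.7722 − (-1.036)) = 0.906.
μ = 5.799 − (-1.036)·0.906 = 6.738.

μ ≈ 6.738, σ ≈ 0.906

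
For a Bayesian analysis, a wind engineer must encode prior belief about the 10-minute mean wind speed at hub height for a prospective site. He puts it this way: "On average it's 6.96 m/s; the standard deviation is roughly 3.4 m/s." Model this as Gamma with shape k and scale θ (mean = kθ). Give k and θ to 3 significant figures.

For Gamma(k, scale θ): mean = kθ, variance = kθ², so CV = 1/√k.
CV = SD/mean = 3.4/6.96 = 0.4885, hence k = 1/CV² = 4.19.
Then θ = mean/k = 6.96/4.19 = 1.66.

k ≈ 4.19, θ ≈ 1.66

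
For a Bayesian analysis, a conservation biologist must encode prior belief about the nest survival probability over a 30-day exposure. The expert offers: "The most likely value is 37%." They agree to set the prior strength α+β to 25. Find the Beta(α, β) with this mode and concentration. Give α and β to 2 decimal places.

For α,β > 1 the Beta mode is (α−1)/(α+β−2). With α+β = 25, the mode is (α−1)/23.
Set (α−1)/23 = 0.37 → α = 1 + 0.37·23 = 9.51.
β = 25 − α = 15.49.

α = 9.51, β = 15.49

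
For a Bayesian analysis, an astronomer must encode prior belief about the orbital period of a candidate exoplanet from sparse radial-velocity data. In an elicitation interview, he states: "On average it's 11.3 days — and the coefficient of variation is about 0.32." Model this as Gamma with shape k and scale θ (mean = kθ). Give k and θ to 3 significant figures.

For Gamma(k, scale θ): mean = kθ, variance = kθ², so CV = 1/√k.
CV = 0.32, hence k = 1/CV² = 9.77.
Then θ = mean/k = 11.3/9.77 = 1.16.

k ≈ 9.77, θ ≈ 1.16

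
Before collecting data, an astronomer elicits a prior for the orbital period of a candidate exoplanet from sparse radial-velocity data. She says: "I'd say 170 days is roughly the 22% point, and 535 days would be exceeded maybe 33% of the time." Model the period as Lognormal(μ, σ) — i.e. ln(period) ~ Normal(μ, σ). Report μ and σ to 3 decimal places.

μ ≈ 5.866, σ ≈ 0.946

If T ~ Lognormal(μ,σ) then ln T ~ Normal(μ,σ), so the p-quantile of ln T is μ + z_p·σ.
ln(170) = 5.136 and ln(535) = 6.282; z_{0.22} = -0.7722, z_{0.67} = 0.4399.
σ = (6.282 − 5.136)/(0.4399 − (-0.7722)) = 0.946.
μ = 5.136 − (-0.7722)·0.946 = 5.866.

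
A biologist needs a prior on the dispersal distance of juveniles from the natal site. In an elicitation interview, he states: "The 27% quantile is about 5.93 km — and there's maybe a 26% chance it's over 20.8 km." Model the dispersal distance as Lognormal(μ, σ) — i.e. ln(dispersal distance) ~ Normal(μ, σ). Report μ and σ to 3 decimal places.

If T ~ Lognormal(μ,σ) then ln T ~ Normal(μ,σ), so the p-quantile of ln T is μ + z_p·σ.
ln(5.93) = 1.78 and ln(20.8) = 3.035; z_{0.27} = -0.6128, z_{0.74} = 0.6433.
σ = (3.035 − 1.78)/(0.6433 − (-0.6128)) = 0.999.
μ = 1.78 − (-0.6128)·0.999 = 2.392.

μ ≈ 2.392, σ ≈ 0.999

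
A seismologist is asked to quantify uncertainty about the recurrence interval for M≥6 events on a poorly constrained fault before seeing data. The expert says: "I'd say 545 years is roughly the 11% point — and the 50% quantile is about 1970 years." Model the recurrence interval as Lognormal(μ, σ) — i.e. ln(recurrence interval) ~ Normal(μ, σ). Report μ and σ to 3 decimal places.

If T ~ Lognormal(μ,σ) then ln T ~ Normal(μ,σ), so the p-quantile of ln T is μ + z_p·σ.
ln(545) = 6.301 and ln(1970) = 7.586; z_{0.11} = -1.227, z_{0.5} = 0.
σ = (7.586 − 6.301)/(0 − (-1.227)) = 1.048.
μ = 6.301 − (-1.227)·1.048 = 7.586.

μ ≈ 7.586, σ ≈ 1.048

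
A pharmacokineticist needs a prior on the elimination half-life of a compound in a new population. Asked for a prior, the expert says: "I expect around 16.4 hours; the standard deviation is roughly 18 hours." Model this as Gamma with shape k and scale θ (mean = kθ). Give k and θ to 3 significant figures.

For Gamma(k, scale θ): mean = kθ, variance = kθ², so CV = 1/√k.
CV = SD/mean = 18/16.4 = 1.098, hence k = 1/CV² = 0.83.
Then θ = mean/k = 16.4/0.83 = 19.8.

k ≈ 0.83, θ ≈ 19.8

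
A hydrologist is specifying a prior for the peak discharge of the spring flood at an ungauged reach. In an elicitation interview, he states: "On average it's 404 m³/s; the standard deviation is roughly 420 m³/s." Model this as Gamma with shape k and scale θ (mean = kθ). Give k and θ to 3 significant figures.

For Gamma(k, scale θ): mean = kθ, variance = kθ², so CV = 1/√k.
CV = SD/mean = 420/404 = 1.04, hence k = 1/CV² = 0.925.
Then θ = mean/k = 404/0.925 = 437.

k ≈ 0.925, θ ≈ 437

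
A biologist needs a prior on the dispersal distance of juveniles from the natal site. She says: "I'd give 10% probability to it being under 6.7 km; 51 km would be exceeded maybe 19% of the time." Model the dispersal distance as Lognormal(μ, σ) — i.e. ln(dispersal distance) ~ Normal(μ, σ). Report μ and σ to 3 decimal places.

μ ≈ 3.107, σ ≈ 0.940

If T ~ Lognormal(μ,σ) then ln T ~ Normal(μ,σ), so the p-quantile of ln T is μ + z_p·σ.
ln(6.7) = 1.902 and ln(51) = 3.932; z_{0.1} = -1.282, z_{0.81} = 0.8779.
σ = (3.932 − 1.902)/(0.8779 − (-1.282)) = 0.940.
μ = 1.902 − (-1.282)·0.940 = 3.107.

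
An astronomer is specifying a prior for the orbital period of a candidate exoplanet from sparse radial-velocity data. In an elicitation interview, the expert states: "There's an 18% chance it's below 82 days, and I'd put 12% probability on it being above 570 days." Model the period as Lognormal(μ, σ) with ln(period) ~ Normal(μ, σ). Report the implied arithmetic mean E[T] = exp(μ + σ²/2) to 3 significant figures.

E[T] ≈ 295 days

If T ~ Lognormal(μ,σ) then ln T ~ Normal(μ,σ), so the p-quantile of ln T is μ + z_p·σ.
ln(82) = 4.407 and ln(570) = 6.346; z_{0.18} = -0.9154, z_{0.88} = 1.175.
σ = (6.346 − 4.407)/(1.175 − (-0.9154)) = 0.928.
μ = 4.407 − (-0.9154)·0.928 = 5.256.
E[T] = exp(μ + σ²/2) = exp(5.256 + 0.4302) = 295 days.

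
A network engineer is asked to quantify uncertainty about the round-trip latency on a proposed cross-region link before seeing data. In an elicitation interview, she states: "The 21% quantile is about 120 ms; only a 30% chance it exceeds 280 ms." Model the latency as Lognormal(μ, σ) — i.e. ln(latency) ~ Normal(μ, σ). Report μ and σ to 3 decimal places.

If T ~ Lognormal(μ,σ) then ln T ~ Normal(μ,σ), so the p-quantile of ln T is μ + z_p·σ.
ln(120) = 4.787 and ln(280) = 5.635; z_{0.21} = -0.8064, z_{0.7} = 0.5244.
σ = (5.635 − 4.787)/(0.5244 − (-0.8064)) = 0.637.
μ = 4.787 − (-0.8064)·0.637 = 5.301.

μ ≈ 5.301, σ ≈ 0.637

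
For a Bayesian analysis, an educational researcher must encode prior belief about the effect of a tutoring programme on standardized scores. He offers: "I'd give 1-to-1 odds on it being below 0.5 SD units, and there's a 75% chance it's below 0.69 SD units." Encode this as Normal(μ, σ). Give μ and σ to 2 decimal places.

μ = 0.50, σ = 0.28

The p-quantile of Normal(μ,σ) is μ + z_p·σ, with z_{0.5} = 0 and z_{0.75} = 0.6745.
Eliminate σ: μ = (z₂·x₁ − z₁·x₂)/(z₂ − z₁) = (0.6745·0.5 − (0)·0.69)/0.6745 = 0.50.
Then σ = (x₂ − x₁)/(z₂ − z₁) = (0.69 − 0.5)/0.6745 = 0.28.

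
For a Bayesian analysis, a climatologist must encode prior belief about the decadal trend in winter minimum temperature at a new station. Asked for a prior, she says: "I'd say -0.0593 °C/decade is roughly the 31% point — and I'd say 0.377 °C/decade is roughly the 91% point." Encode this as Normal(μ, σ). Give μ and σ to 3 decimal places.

μ = 0.058, σ = 0.238

For Normal(μ,σ), the p-quantile is μ + z_p·σ. Here z_{0.31} = -0.4959, z_{0.91} = 1.341.
So -0.0593 = μ − 0.4959σ and 0.377 = μ + 1.341σ.
Subtracting: σ = (0.377 − -0.0593)/(1.341 − (-0.4959)) = 0.238.
Then μ = -0.0593 − (-0.4959)·0.238 = 0.058.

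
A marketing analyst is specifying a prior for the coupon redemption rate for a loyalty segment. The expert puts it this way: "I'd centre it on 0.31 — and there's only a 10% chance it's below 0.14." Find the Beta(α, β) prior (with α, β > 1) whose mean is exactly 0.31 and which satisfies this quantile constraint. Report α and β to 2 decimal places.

α ≈ 3.22, β ≈ 7.17

With mean 0.31 fixed, write α = 0.31s, β = 0.69s where s = α+β.
Need P(θ < 0.14) = 0.1 under Beta(0.31s, 0.69s). Normal approximation: (q−m)/√(m(1−m)/s) ≈ z_{0.1} = -1.28, so s ≈ 0.31·0.69·(-1.28)²/(0.14−0.31)² = 12.2.
At s = 12.2: P(θ<0.14) ≈ 0.080. Adjusting to match 0.1 gives s ≈ 10.40.
So α = 0.31·10.40 ≈ 3.22, β = 0.69·10.40 ≈ 7.17.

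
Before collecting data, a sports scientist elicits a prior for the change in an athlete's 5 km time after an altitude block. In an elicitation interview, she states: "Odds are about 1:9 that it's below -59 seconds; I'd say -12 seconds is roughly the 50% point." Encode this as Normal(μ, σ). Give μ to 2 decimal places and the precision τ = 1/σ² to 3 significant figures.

The p-quantile of Normal(μ,σ) is μ + z_p·σ, with z_{0.1} = -1.282 and z_{0.5} = 0.
Eliminate σ: μ = (z₂·x₁ − z₁·x₂)/(z₂ − z₁) = (0·-59 − (-1.282)·-12)/1.282 = -12.00.
Then σ = (x₂ − x₁)/(z₂ − z₁) = (-12 − -59)/1.282 = 36.67.
Precision τ = 1/σ² = 1/36.67² = 0.000743.

μ = -12.00, τ = 0.000743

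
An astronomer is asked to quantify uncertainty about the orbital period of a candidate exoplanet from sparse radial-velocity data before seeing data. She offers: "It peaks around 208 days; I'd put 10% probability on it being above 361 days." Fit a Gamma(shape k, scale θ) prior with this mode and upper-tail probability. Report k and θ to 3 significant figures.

k ≈ 7.24, θ ≈ 33.3

Gamma(k,θ) with k>1 has mode (k−1)θ, so θ = 208/(k−1).
Need P(X < 361) = 0.9 with θ tied to k this way. Start at k = 2, θ = 208: P(X<361) ≈ 0.518.
Too low — raise k to concentrate. Iterating converges to k ≈ 7.24.
Then θ = 208/(7.24−1) ≈ 33.3.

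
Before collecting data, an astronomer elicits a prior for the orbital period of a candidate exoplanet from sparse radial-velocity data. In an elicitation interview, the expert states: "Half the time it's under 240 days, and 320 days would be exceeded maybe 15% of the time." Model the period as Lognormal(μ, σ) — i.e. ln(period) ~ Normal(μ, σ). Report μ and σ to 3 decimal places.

μ ≈ 5.481, σ ≈ 0.278

If T ~ Lognormal(μ,σ) then ln T ~ Normal(μ,σ), so the p-quantile of ln T is μ + z_p·σ.
ln(240) = 5.481 and ln(320) = 5.768; z_{0.5} = 0, z_{0.85} = 1.036.
σ = (5.768 − 5.481)/(1.036 − (0)) = 0.278.
μ = 5.481 − (0)·0.278 = 5.481.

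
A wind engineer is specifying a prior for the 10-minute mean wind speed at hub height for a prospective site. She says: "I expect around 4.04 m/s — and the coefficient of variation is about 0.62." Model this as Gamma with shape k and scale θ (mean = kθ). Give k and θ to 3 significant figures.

k ≈ 2.6, θ ≈ 1.55

For Gamma(k, scale θ): mean = kθ, variance = kθ², so CV = 1/√k.
CV = 0.62, hence k = 1/CV² = 2.6.
Then θ = mean/k = 4.04/2.6 = 1.55.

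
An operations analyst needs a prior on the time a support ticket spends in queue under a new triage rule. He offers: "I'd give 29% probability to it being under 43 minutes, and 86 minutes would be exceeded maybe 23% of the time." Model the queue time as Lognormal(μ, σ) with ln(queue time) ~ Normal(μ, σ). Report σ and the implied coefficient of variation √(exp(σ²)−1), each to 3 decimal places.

If T ~ Lognormal(μ,σ) then ln T ~ Normal(μ,σ), so the p-quantile of ln T is μ + z_p·σ.
ln(43) = 3.761 and ln(86) = 4.454; z_{0.29} = -0.5534, z_{0.77} = 0.7388.
σ = (4.454 − 3.761)/(0.7388 − (-0.5534)) = 0.536.
μ = 3.761 − (-0.5534)·0.536 = 4.058.
CV = √(exp(σ²)−1) = √(exp(0.2877)−1) = 0.577.

σ ≈ 0.536, CV ≈ 0.577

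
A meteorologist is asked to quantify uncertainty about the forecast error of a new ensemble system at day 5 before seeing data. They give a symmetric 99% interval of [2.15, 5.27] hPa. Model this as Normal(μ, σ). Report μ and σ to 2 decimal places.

A symmetric 99% interval runs μ ± z·σ with z = 2.576.
Half-width = 1.56, so σ = 1.56/2.576 = 0.61.
μ is the interval midpoint, 3.71.

μ = 3.71, σ = 0.61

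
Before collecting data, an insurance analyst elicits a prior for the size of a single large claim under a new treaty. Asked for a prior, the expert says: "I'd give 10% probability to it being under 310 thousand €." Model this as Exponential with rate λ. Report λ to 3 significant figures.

P(T < 310.0) = 1 − e^(−λ·310.0) = 0.1, so λ = −ln(1−0.1)/310.0 = −ln(0.9)/310.0 = 0.00034.

λ ≈ 0.00034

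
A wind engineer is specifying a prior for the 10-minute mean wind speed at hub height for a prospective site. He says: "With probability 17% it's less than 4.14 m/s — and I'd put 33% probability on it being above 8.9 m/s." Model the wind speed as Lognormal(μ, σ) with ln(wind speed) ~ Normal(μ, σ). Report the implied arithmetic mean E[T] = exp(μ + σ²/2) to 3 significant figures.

E[T] ≈ 8.13 m/s

If T ~ Lognormal(μ,σ) then ln T ~ Normal(μ,σ), so the p-quantile of ln T is μ + z_p·σ.
ln(4.14) = 1.421 and ln(8.9) = 2.186; z_{0.17} = -0.9542, z_{0.67} = 0.4399.
σ = (2.186 − 1.421)/(0.4399 − (-0.9542)) = 0.549.
μ = 1.421 − (-0.9542)·0.549 = 1.945.
E[T] = exp(μ + σ²/2) = exp(1.945 + 0.1507) = 8.13 m/s.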